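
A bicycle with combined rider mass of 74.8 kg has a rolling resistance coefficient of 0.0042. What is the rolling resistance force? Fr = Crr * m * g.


Fr = 0.0042 * 74.8 * 9.81
= 0.31416 * 9.81
= 3.082 N

3.082 N


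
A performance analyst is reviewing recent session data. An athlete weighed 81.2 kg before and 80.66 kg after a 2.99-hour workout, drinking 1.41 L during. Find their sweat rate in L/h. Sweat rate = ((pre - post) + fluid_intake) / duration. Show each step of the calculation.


Body mass change = 0.54 kg
Total sweat loss = 0.54 + 1.41 = 1.95 L
Rate = 1.95 / 2.99 = 0.652 L/h

0.652 L/h


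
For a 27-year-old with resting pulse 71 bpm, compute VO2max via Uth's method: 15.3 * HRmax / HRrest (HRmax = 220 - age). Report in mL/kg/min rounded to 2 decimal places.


Step 1: HRmax = 220 - 27 = 193 bpm
Step 2: Ratio = 193 / 71 = 2.7183
Step 3: VO2max = 15.3 * 2.7183 = 41.59 mL/kg/min

41.59 mL/kg/min


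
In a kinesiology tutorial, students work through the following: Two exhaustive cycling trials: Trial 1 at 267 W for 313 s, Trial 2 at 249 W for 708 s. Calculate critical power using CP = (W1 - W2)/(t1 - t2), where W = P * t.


W1 = 267 * 313 = 83571 J
W2 = 249 * 708 = 176292 J
CP = (83571 - 176292) / (313 - 708)
= -92721 / -395
= 234.74 W

234.74 W


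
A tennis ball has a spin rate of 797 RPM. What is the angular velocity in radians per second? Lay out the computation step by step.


Convert RPM to rad/s: multiply by 2*pi and divide by 60
omega = 797 * 2 * pi / 60
= 83.462 rad/s

83.462 rad/s


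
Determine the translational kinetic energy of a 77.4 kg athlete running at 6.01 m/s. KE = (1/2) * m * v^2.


KE = 0.5 * m * v^2
= 0.5 * 77.4 * 6.01^2
= 0.5 * 77.4 * 36.1201
= 1397.85 J

1397.85 J


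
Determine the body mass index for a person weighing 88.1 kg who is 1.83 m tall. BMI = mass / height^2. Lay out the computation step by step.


BMI = mass / height^2
= 88.1 / 1.83^2
= 88.1 / 3.3489
= 26.31 kg/m^2

26.31 kg/m^2


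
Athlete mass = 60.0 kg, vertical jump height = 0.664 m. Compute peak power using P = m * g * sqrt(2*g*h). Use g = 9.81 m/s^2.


sqrt(2 * 9.81 * 0.664) = sqrt(13.02768) = 3.609388 m/s
P = 60.0 * 9.81 * 3.609388
= 2124.49 W

2124.49 W


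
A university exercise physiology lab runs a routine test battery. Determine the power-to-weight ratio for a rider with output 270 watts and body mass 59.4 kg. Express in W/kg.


P/W = 270 / 59.4 = 4.545 W/kg

4.545 W/kg


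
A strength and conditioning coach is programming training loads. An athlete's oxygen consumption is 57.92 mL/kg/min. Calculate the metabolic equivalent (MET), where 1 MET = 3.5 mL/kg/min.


MET = VO2 / 3.5
= 57.92 / 3.5
= 16.55 METs

16.55 METs


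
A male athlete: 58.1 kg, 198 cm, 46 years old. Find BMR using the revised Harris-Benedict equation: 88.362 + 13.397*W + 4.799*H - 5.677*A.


Intercept = 88.362
Weight contribution = 13.397 * 58.1 = 778.3657
Height contribution = 4.799 * 198 = 950.202
Age contribution = 5.677 * 46 = 261.142
BMR = 88.362 + 778.3657 + 950.202 - 261.142
= 1555.79 kcal/day

1555.79 kcal/day


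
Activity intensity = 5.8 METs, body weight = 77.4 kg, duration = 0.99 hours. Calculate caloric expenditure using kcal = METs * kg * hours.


kcal = 5.8 * 77.4 * 0.99
= 448.92 * 0.99
= 444.43 kcal

444.43 kcal


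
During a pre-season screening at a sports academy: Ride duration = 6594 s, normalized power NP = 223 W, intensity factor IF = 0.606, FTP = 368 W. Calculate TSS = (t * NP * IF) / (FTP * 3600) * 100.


Numerator = 6594 * 223 * 0.606 = 891099.972
Denominator = 368 * 3600 = 1324800
TSS = 891099.972 / 1324800 * 100
= 67.26

67.26 TSS


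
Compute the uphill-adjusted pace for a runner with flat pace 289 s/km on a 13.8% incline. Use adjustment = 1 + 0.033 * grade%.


Adjustment factor = 1 + 0.033 * 13.8 = 1.4554
Grade-adjusted pace = 289 * 1.4554 = 420.61 s/km

420.61 s/km


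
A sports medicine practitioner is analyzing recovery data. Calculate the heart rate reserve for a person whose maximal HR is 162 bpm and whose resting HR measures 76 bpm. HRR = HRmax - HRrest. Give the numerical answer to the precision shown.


HRmax = 162 bpm
HRrest = 76 bpm
HRR = 162 - 76 = 86 bpm

86 bpm


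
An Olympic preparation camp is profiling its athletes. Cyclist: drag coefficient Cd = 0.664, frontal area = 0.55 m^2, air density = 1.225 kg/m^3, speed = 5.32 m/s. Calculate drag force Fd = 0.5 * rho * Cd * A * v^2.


v^2 = 5.32^2 = 28.3024
Fd = 0.5 * 1.225 * 0.664 * 0.55 * 28.3024
= 6.331 N

6.331 N


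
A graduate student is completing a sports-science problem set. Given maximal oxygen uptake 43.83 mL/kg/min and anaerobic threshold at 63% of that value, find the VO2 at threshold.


Percentage as decimal = 0.63
VO2 at AT = 43.83 * 0.63 = 27.61 mL/kg/min

27.61 mL/kg/min


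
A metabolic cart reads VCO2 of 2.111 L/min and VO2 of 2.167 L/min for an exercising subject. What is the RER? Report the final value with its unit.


RER = VCO2 / VO2 = 2.111 / 2.167 = 0.9742

0.9742


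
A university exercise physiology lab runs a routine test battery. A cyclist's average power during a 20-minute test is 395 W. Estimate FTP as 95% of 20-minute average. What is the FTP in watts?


FTP = 20-min power * 0.95
= 395 * 0.95
= 375.25 W

375.25 W


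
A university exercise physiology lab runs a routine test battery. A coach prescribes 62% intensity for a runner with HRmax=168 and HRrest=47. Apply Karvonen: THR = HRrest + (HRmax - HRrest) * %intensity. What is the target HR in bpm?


Heart rate reserve = 168 - 47 = 121
Intensity fraction = 62 / 100 = 0.62
THR = 47 + 121 * 0.62 = 122.02 bpm

122.02 bpm


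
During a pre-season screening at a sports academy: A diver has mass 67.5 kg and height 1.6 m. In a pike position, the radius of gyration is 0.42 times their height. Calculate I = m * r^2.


r = 0.42 * 1.6 = 0.672 m
I = m * r^2 = 67.5 * 0.451584 = 30.482 kg*m^2

30.482 kg*m^2


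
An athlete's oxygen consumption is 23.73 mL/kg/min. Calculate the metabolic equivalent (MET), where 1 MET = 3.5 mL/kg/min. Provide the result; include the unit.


MET = VO2 / 3.5
= 23.73 / 3.5
= 6.78 METs

6.78 METs


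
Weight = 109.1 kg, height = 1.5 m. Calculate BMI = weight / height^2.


height^2 = 1.5^2 = 2.25
BMI = 109.1 / 2.25 = 48.49 kg/m^2

48.49 kg/m^2


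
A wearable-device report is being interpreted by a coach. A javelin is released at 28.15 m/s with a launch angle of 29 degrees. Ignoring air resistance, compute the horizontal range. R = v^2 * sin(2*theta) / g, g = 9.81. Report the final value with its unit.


Launch speed squared = 792.4225
sin(2 * 29 deg) = 0.848048
Range = 792.4225 * 0.848048 / 9.81
= 68.503 m

68.503 m


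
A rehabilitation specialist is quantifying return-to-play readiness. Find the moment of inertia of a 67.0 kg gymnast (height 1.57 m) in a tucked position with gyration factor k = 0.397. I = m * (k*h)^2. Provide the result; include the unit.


Radius of gyration = 0.397 * 1.57 = 0.62329 m
I = 67.0 * 0.62329^2
= 67.0 * 0.38849
= 26.029 kg*m^2

26.029 kg*m^2


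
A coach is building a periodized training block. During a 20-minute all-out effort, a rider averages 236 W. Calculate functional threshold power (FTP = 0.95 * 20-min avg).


FTP = 0.95 * 236
= 224.2 W

224.2 W


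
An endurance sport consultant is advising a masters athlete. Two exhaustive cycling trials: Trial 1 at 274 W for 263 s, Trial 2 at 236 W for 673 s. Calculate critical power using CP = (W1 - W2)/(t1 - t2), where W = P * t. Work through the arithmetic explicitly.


W1 = 274 * 263 = 72062 J
W2 = 236 * 673 = 158828 J
CP = (72062 - 158828) / (263 - 673)
= -86766 / -410
= 211.62 W

211.62 W


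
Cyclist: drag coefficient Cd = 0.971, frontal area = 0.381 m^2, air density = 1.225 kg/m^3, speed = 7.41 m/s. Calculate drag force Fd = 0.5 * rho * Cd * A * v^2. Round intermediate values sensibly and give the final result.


v^2 = 7.41^2 = 54.9081
Fd = 0.5 * 1.225 * 0.971 * 0.381 * 54.9081
= 12.442 N

12.442 N


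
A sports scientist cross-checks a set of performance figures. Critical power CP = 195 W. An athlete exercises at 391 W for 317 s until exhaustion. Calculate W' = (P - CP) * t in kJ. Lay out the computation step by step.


P - CP = 391 - 195 = 196 W
W' = 196 * 317 = 62132 J
= 62132 / 1000 = 62.132 kJ

62.132 kJ


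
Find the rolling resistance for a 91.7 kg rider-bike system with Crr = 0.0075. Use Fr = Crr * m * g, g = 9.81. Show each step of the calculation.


m * g = 91.7 * 9.81 = 899.577 N
Fr = 0.0075 * 899.577 = 6.747 N

6.747 N


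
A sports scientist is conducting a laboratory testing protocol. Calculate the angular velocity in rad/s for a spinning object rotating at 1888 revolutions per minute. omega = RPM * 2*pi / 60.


omega = RPM * 2*pi / 60
= 1888 * 6.28318531 / 60
= 197.711 rad/s

197.711 rad/s


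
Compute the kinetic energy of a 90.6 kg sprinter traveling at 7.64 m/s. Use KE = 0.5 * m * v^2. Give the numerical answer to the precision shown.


Velocity squared = 58.3696
KE = 0.5 * 90.6 * 58.3696 = 2644.14 J

2644.14 J


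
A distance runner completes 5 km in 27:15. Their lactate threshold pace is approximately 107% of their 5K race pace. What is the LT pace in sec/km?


Convert to seconds: 27 min 15 s = 1635 s
Pace per km = 1635 / 5 = 327.0 s/km
LT pace = 327.0 * 1.07 = 349.89 s/km

349.89 s/km


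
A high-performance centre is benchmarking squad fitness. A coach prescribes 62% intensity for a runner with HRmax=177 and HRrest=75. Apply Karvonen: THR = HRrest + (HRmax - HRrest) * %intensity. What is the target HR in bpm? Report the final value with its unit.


Heart rate reserve = 177 - 75 = 102
Intensity fraction = 62 / 100 = 0.62
THR = 75 + 102 * 0.62 = 138.24 bpm

138.24 bpm


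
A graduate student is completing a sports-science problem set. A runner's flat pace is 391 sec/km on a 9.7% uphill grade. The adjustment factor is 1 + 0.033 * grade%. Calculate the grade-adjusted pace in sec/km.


Factor = 1 + 0.033 * 9.7 = 1.3201
Adjusted pace = 391 * 1.3201
= 516.16 sec/km

516.16 s/km


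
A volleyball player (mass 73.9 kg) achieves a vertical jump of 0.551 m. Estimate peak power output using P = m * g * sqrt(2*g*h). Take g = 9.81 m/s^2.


2 * g * h = 2 * 9.81 * 0.551 = 10.81062
sqrt(10.81062) = 3.287951 m/s
P = 73.9 * 9.81 * 3.287951 = 2383.63 W

2383.63 W


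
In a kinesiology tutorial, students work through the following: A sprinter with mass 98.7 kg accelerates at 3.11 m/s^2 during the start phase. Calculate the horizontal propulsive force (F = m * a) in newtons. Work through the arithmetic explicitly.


F = m * a
= 98.7 * 3.11
= 306.96 N

306.96 N


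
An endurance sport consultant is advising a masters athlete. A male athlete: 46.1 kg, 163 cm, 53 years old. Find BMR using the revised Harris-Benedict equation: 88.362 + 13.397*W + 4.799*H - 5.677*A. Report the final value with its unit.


Intercept = 88.362
Weight contribution = 13.397 * 46.1 = 617.6017
Height contribution = 4.799 * 163 = 782.237
Age contribution = 5.677 * 53 = 300.881
BMR = 88.362 + 617.6017 + 782.237 - 300.881
= 1187.32 kcal/day

1187.32 kcal/day


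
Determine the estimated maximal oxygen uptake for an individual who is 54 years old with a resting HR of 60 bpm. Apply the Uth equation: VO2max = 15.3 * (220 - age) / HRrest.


HRmax = 220 - 54 = 166
VO2max = 15.3 * (166 / 60)
= 15.3 * 2.7667
= 42.33 mL/kg/min

42.33 mL/kg/min


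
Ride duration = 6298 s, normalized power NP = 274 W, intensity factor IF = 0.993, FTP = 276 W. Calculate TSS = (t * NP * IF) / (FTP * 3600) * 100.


Numerator = 6298 * 274 * 0.993 = 1713572.436
Denominator = 276 * 3600 = 993600
TSS = 1713572.436 / 993600 * 100
= 172.46

172.46 TSS


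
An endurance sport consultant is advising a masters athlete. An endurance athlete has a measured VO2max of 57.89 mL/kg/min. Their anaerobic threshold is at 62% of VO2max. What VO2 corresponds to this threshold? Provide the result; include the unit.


Anaerobic threshold VO2 = VO2max * 62%
= 57.89 * 0.62
= 35.89 mL/kg/min

35.89 mL/kg/min


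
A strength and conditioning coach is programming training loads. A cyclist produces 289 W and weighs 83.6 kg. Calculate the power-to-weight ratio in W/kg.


P/W = power / mass
= 289 / 83.6
= 3.457 W/kg

3.457 W/kg


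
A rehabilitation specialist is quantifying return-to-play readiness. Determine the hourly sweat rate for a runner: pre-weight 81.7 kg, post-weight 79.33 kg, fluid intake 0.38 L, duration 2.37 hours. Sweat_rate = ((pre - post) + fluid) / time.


Mass lost = 81.7 - 79.33 = 2.37 kg
Add fluid consumed: 2.37 + 0.38 = 2.75 L total sweat
Sweat rate = 2.75 / 2.37 = 1.16 L/h

1.16 L/h


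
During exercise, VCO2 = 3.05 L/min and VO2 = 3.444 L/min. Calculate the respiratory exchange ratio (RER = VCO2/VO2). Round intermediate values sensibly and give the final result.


RER = VCO2 / VO2
= 3.05 / 3.444
= 0.8856

0.8856


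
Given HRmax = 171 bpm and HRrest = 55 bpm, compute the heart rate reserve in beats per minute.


Heart rate reserve = maximum HR minus resting HR
HRR = 171 - 55 = 116 bpm

116 bpm


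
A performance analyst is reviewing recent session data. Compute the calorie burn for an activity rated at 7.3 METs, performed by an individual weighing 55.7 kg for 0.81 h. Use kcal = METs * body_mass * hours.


Product of METs and mass = 7.3 * 55.7 = 406.61
Total kcal = 406.61 * 0.81 = 329.35 kcal

329.35 kcal


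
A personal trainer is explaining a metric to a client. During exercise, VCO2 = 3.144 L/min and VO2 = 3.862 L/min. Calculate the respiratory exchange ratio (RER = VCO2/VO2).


RER = VCO2 / VO2
= 3.144 / 3.862
= 0.8141

0.8141


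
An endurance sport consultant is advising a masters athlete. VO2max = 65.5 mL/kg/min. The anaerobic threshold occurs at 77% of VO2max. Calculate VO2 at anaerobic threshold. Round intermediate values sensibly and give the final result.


AT fraction = 77 / 100 = 0.77
AT VO2 = 65.5 * 0.77
= 50.44 mL/kg/min

50.44 mL/kg/min


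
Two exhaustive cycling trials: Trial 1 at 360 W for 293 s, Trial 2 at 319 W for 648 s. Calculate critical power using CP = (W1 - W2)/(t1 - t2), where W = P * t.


W1 = 360 * 293 = 105480 J
W2 = 319 * 648 = 206712 J
CP = (105480 - 206712) / (293 - 648)
= -101232 / -355
= 285.16 W

285.16 W


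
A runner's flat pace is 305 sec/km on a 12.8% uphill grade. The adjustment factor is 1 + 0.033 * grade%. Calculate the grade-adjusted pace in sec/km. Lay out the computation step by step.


Factor = 1 + 0.033 * 12.8 = 1.4224
Adjusted pace = 305 * 1.4224
= 433.83 sec/km

433.83 s/km


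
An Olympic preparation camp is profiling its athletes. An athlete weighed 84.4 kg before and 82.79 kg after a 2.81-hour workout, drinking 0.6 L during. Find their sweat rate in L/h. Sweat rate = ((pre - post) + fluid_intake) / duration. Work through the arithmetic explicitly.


Body mass change = 1.61 kg
Total sweat loss = 1.61 + 0.6 = 2.21 L
Rate = 2.21 / 2.81 = 0.786 L/h

0.786 L/h


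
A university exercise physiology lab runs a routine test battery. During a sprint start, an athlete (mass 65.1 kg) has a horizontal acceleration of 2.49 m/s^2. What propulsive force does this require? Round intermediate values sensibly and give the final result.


Propulsive force = mass * acceleration
= 65.1 kg * 2.49 m/s^2
= 162.1 N

162.1 N


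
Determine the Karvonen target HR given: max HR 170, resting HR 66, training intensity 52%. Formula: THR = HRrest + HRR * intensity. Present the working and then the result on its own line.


HRR = HRmax - HRrest = 170 - 66 = 104
THR = 66 + 104 * 0.52
= 120.08 bpm

120.08 bpm


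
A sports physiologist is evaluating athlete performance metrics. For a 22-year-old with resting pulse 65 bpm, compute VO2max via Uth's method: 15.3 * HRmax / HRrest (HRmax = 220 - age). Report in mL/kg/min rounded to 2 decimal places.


Step 1: HRmax = 220 - 22 = 198 bpm
Step 2: Ratio = 198 / 65 = 3.0462
Step 3: VO2max = 15.3 * 3.0462 = 46.61 mL/kg/min

46.61 mL/kg/min


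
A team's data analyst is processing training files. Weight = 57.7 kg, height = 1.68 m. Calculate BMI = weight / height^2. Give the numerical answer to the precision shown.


height^2 = 1.68^2 = 2.8224
BMI = 57.7 / 2.8224 = 20.44 kg/m^2

20.44 kg/m^2


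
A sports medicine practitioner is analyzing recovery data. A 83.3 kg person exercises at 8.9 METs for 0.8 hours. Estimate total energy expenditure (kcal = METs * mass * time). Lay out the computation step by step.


Energy = METs * mass(kg) * time(h)
= 8.9 * 83.3 * 0.8
= 593.1 kcal

593.1 kcal


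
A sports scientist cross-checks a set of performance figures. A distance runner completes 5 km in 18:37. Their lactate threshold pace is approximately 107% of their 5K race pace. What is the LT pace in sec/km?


Convert to seconds: 18 min 37 s = 1117 s
Pace per km = 1117 / 5 = 223.4 s/km
LT pace = 223.4 * 1.07 = 239.04 s/km

239.04 s/km


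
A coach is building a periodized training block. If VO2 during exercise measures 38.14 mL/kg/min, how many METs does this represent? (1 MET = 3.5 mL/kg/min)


METs = VO2 / 3.5 = 38.14 / 3.5 = 10.9

10.9 METs


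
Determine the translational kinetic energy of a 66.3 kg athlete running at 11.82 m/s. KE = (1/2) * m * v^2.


KE = 0.5 * m * v^2
= 0.5 * 66.3 * 11.82^2
= 0.5 * 66.3 * 139.7124
= 4631.47 J

4631.47 J


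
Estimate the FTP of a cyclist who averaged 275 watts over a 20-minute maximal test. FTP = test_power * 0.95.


FTP = 275 * 0.95 = 261.25 W

261.25 W


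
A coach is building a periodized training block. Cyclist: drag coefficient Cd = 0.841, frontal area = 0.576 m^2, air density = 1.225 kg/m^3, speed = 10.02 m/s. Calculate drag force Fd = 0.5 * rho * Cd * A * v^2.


v^2 = 10.02^2 = 100.4004
Fd = 0.5 * 1.225 * 0.841 * 0.576 * 100.4004
= 29.789 N

29.789 N


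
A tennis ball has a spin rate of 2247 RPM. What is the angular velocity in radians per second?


Convert RPM to rad/s: multiply by 2*pi and divide by 60
omega = 2247 * 2 * pi / 60
= 235.305 rad/s

235.305 rad/s


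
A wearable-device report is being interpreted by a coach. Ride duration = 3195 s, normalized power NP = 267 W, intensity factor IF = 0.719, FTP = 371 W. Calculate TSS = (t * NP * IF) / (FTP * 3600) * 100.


Numerator = 3195 * 267 * 0.719 = 613353.735
Denominator = 371 * 3600 = 1335600
TSS = 613353.735 / 1335600 * 100
= 45.92

45.92 TSS


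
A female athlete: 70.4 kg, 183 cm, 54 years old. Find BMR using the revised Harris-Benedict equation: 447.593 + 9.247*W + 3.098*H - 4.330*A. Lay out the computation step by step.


Intercept = 447.593
Weight contribution = 9.247 * 70.4 = 650.9888
Height contribution = 3.098 * 183 = 566.934
Age contribution = 4.33 * 54 = 233.82
BMR = 447.593 + 650.9888 + 566.934 - 233.82
= 1431.7 kcal/day

1431.7 kcal/day


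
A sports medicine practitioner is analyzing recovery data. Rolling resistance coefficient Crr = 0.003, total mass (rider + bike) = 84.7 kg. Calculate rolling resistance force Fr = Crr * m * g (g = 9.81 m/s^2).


Fr = Crr * m * g
= 0.003 * 84.7 * 9.81
= 2.493 N

2.493 N


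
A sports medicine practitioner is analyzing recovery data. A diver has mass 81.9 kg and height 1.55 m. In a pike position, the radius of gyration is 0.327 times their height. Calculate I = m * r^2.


r = 0.327 * 1.55 = 0.50685 m
I = m * r^2 = 81.9 * 0.256897 = 21.04 kg*m^2

21.04 kg*m^2


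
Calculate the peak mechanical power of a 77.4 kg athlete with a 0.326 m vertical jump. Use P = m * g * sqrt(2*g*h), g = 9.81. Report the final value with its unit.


First, sqrt(2gh) = sqrt(2 * 9.81 * 0.326)
= sqrt(6.39612) = 2.529055 m/s
Power = 77.4 * 9.81 * 2.529055 = 1920.3 W

1920.3 W


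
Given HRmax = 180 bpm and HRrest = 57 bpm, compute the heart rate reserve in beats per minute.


Heart rate reserve = maximum HR minus resting HR
HRR = 180 - 57 = 123 bpm

123 bpm


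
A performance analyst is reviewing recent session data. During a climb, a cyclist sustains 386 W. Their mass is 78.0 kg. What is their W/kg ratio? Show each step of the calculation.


Power-to-weight = 386 W / 78.0 kg
= 4.949 W/kg

4.949 W/kg


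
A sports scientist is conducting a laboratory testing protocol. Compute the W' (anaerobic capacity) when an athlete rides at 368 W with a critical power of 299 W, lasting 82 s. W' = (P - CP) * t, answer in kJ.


Above-CP power = 69 W
Duration = 82 s
W' = 69 * 82 = 5658 J
Convert: 5658 / 1000 = 5.658 kJ

5.658 kJ


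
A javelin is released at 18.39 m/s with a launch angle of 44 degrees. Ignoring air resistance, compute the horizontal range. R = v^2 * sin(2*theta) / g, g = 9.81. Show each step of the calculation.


Launch speed squared = 338.1921
sin(2 * 44 deg) = 0.999391
Range = 338.1921 * 0.999391 / 9.81
= 34.453 m

34.453 m


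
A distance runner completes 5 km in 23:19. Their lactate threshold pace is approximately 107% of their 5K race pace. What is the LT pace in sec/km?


Convert to seconds: 23 min 19 s = 1399 s
Pace per km = 1399 / 5 = 279.8 s/km
LT pace = 279.8 * 1.07 = 299.39 s/km

299.39 s/km


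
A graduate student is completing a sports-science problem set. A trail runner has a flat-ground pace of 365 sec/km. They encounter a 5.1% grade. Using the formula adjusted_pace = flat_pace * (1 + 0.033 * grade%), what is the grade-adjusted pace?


Grade factor = 1 + 0.033 * 5.1 = 1.1683
Adjusted = 365 * 1.1683 = 426.43 sec/km

426.43 s/km


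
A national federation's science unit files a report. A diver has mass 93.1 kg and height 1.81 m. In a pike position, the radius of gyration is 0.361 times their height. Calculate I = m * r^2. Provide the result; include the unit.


r = 0.361 * 1.81 = 0.65341 m
I = m * r^2 = 93.1 * 0.426945 = 39.749 kg*m^2

39.749 kg*m^2


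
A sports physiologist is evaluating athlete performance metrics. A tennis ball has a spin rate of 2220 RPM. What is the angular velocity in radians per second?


Convert RPM to rad/s: multiply by 2*pi and divide by 60
omega = 2220 * 2 * pi / 60
= 232.478 rad/s

232.478 rad/s


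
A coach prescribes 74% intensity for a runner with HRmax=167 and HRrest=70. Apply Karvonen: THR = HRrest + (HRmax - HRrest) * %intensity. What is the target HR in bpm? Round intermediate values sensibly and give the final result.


Heart rate reserve = 167 - 70 = 97
Intensity fraction = 74 / 100 = 0.74
THR = 70 + 97 * 0.74 = 141.78 bpm

141.78 bpm


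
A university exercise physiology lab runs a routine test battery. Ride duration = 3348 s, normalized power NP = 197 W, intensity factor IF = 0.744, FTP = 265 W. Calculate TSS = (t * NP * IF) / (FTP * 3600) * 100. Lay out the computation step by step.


Numerator = 3348 * 197 * 0.744 = 490709.664
Denominator = 265 * 3600 = 954000
TSS = 490709.664 / 954000 * 100
= 51.44

51.44 TSS


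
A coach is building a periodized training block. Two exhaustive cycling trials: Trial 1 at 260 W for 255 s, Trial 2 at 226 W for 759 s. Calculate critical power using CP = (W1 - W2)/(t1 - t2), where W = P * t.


W1 = 260 * 255 = 66300 J
W2 = 226 * 759 = 171534 J
CP = (66300 - 171534) / (255 - 759)
= -105234 / -504
= 208.8 W

208.8 W


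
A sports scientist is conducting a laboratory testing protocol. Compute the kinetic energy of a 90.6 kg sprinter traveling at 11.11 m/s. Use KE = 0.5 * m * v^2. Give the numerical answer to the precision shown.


Velocity squared = 123.4321
KE = 0.5 * 90.6 * 123.4321 = 5591.47 J

5591.47 J


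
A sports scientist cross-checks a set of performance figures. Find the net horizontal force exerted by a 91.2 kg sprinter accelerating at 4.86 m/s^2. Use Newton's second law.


Newton's second law: F = m * a
F = 91.2 * 4.86 = 443.23 N

443.23 N


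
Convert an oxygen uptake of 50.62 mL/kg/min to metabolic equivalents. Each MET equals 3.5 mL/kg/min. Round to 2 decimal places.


One MET = 3.5 mL/kg/min
Number of METs = 50.62 / 3.5
= 14.46 METs

14.46 METs


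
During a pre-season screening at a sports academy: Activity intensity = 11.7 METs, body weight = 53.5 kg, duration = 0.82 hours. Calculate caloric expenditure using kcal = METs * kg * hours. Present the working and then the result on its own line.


kcal = 11.7 * 53.5 * 0.82
= 625.95 * 0.82
= 513.28 kcal

513.28 kcal


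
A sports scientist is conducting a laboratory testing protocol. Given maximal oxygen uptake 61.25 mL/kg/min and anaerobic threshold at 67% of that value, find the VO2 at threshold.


Percentage as decimal = 0.67
VO2 at AT = 61.25 * 0.67 = 41.04 mL/kg/min

41.04 mL/kg/min


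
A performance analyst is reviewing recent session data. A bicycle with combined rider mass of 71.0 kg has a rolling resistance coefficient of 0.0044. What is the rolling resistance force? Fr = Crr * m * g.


Fr = 0.0044 * 71.0 * 9.81
= 0.3124 * 9.81
= 3.065 N

3.065 N


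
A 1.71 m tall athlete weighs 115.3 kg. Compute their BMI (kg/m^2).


height^2 = 2.9241 m^2
BMI = 115.3 / 2.9241 = 39.43 kg/m^2

39.43 kg/m^2


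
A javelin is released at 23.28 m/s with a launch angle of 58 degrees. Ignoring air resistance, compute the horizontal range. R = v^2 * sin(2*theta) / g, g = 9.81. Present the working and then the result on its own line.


Launch speed squared = 541.9584
sin(2 * 58 deg) = 0.898794
Range = 541.9584 * 0.898794 / 9.81
= 49.654 m

49.654 m


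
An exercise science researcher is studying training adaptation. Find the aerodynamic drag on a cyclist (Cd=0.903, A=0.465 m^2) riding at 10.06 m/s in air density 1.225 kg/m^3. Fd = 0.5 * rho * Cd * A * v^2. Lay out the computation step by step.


Fd = 0.5 * 1.225 * 0.903 * 0.465 * 10.06^2
= 0.5 * 1.225 * 0.903 * 0.465 * 101.2036
= 26.028 N

26.028 N


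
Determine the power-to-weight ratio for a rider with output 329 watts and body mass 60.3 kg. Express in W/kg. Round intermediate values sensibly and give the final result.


P/W = 329 / 60.3 = 5.456 W/kg

5.456 W/kg


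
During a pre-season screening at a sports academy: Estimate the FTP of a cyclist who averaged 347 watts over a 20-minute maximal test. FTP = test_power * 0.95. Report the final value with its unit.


FTP = 347 * 0.95 = 329.65 W

329.65 W


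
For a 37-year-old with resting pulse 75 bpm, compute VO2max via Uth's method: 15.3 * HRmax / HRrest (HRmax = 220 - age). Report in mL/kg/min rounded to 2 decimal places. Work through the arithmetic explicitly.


Step 1: HRmax = 220 - 37 = 183 bpm
Step 2: Ratio = 183 / 75 = 2.44
Step 3: VO2max = 15.3 * 2.44 = 37.33 mL/kg/min

37.33 mL/kg/min


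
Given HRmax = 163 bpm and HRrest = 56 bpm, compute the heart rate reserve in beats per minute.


Heart rate reserve = maximum HR minus resting HR
HRR = 163 - 56 = 107 bpm

107 bpm


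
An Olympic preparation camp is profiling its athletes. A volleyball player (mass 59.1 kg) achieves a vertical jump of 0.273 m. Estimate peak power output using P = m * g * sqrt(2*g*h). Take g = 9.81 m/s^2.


2 * g * h = 2 * 9.81 * 0.273 = 5.35626
sqrt(5.35626) = 2.31436 m/s
P = 59.1 * 9.81 * 2.31436 = 1341.8 W

1341.8 W


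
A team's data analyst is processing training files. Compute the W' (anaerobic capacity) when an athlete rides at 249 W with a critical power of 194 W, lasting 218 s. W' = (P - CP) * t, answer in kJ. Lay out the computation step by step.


Above-CP power = 55 W
Duration = 218 s
W' = 55 * 218 = 11990 J
Convert: 11990 / 1000 = 11.99 kJ

11.99 kJ


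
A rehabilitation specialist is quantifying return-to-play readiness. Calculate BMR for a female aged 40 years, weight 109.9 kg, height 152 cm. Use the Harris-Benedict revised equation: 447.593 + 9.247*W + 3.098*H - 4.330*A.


Substituting values:
W term = 9.247 * 109.9 = 1016.2453
H term = 3.098 * 152 = 470.896
A term = 4.330 * 40 = 173.2
BMR = 1761.53 kcal/day

1761.53 kcal/day


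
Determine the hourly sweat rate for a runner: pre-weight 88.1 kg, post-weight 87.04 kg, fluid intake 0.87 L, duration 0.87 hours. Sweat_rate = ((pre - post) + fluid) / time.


Mass lost = 88.1 - 87.04 = 1.06 kg
Add fluid consumed: 1.06 + 0.87 = 1.93 L total sweat
Sweat rate = 1.93 / 0.87 = 2.218 L/h

2.218 L/h


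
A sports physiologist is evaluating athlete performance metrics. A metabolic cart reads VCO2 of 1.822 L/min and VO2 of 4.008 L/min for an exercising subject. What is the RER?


RER = VCO2 / VO2 = 1.822 / 4.008 = 0.4546

0.4546


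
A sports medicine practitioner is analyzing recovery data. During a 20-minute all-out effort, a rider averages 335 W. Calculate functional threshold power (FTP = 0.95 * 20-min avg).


FTP = 0.95 * 335
= 318.25 W

318.25 W


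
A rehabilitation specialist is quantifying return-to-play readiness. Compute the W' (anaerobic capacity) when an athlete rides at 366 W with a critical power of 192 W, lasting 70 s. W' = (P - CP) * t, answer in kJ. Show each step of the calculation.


Above-CP power = 174 W
Duration = 70 s
W' = 174 * 70 = 12180 J
Convert: 12180 / 1000 = 12.18 kJ

12.18 kJ


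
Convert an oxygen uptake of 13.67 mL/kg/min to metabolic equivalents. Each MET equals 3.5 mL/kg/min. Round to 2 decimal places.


One MET = 3.5 mL/kg/min
Number of METs = 13.67 / 3.5
= 3.91 METs

3.91 METs


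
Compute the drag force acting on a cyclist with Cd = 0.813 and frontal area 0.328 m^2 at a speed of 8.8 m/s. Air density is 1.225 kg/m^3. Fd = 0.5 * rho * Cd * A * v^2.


Step 1: v^2 = 77.44
Step 2: Fd = 0.5 * 1.225 * 0.813 * 0.328 * 77.44
= 12.648 N

12.648 N


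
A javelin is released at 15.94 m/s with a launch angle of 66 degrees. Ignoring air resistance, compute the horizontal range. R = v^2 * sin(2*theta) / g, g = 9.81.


Launch speed squared = 254.0836
sin(2 * 66 deg) = 0.743145
Range = 254.0836 * 0.743145 / 9.81
= 19.248 m

19.248 m


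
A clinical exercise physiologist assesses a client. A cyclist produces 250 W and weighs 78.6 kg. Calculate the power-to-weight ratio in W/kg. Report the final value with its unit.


P/W = power / mass
= 250 / 78.6
= 3.181 W/kg

3.181 W/kg


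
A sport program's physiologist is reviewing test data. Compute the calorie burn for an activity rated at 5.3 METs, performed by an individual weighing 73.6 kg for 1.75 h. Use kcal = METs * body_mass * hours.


Product of METs and mass = 5.3 * 73.6 = 390.08
Total kcal = 390.08 * 1.75 = 682.64 kcal

682.64 kcal


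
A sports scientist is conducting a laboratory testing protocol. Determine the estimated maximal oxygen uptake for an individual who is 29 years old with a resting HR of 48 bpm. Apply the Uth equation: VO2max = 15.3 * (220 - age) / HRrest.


HRmax = 220 - 29 = 191
VO2max = 15.3 * (191 / 48)
= 15.3 * 3.9792
= 60.88 mL/kg/min

60.88 mL/kg/min


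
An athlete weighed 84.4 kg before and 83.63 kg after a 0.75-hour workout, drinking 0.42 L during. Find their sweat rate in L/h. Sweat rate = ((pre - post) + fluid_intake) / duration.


Body mass change = 0.77 kg
Total sweat loss = 0.77 + 0.42 = 1.19 L
Rate = 1.19 / 0.75 = 1.587 L/h

1.587 L/h


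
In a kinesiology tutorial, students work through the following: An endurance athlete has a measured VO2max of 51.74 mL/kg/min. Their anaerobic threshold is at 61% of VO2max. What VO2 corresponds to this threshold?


Anaerobic threshold VO2 = VO2max * 61%
= 51.74 * 0.61
= 31.56 mL/kg/min

31.56 mL/kg/min


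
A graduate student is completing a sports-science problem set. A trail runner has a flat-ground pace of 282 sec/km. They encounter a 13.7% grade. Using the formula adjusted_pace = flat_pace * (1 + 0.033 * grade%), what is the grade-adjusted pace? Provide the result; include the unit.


Grade factor = 1 + 0.033 * 13.7 = 1.4521
Adjusted = 282 * 1.4521 = 409.49 sec/km

409.49 s/km


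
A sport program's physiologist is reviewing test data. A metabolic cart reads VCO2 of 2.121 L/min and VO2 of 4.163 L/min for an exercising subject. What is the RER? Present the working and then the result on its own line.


RER = VCO2 / VO2 = 2.121 / 4.163 = 0.5095

0.5095


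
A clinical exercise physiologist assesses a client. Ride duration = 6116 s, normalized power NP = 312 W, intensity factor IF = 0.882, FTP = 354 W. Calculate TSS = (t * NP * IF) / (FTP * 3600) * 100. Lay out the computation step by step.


Numerator = 6116 * 312 * 0.882 = 1683025.344
Denominator = 354 * 3600 = 1274400
TSS = 1683025.344 / 1274400 * 100
= 132.06

132.06 TSS


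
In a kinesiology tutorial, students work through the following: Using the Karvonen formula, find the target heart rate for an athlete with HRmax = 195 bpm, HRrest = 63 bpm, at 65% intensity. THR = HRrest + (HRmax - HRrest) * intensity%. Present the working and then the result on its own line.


HRR = 195 - 63 = 132
THR = 63 + 132 * 0.65
= 63 + 85.8
= 148.8 bpm

148.8 bpm


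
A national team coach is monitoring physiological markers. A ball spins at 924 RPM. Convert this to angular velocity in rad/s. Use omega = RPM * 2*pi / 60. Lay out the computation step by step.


omega = 924 * 2 * pi / 60
= 924 * 6.28318531 / 60
= 5805.663 / 60
= 96.761 rad/s

96.761 rad/s


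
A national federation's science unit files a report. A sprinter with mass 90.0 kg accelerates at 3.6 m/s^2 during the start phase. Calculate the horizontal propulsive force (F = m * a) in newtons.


F = m * a
= 90.0 * 3.6
= 324.0 N

324.0 N


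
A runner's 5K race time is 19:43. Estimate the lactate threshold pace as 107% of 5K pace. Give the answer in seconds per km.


Total race time = 19*60 + 43 = 1183 seconds
5K pace = 1183 / 5 = 236.6 sec/km
LT pace = 236.6 * 1.07 = 253.16 sec/km

253.16 s/km


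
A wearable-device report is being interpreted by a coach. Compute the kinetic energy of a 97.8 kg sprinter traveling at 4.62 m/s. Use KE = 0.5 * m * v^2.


Velocity squared = 21.3444
KE = 0.5 * 97.8 * 21.3444 = 1043.74 J

1043.74 J


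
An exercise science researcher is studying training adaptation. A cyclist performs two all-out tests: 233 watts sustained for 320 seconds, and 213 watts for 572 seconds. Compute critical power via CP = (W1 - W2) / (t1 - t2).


W1 = P1 * t1 = 233 * 320 = 74560 J
W2 = P2 * t2 = 213 * 572 = 121836 J
CP = (74560 - 121836) / (320 - 572)
= 187.6 W

187.6 W


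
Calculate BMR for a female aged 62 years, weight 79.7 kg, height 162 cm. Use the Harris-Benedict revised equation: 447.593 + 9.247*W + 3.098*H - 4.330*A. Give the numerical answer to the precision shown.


Substituting values:
W term = 9.247 * 79.7 = 736.9859
H term = 3.098 * 162 = 501.876
A term = 4.330 * 62 = 268.46
BMR = 1417.99 kcal/day

1417.99 kcal/day


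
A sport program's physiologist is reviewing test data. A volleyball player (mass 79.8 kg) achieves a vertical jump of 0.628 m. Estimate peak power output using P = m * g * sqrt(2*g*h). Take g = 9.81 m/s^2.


2 * g * h = 2 * 9.81 * 0.628 = 12.32136
sqrt(12.32136) = 3.510179 m/s
P = 79.8 * 9.81 * 3.510179 = 2747.9 W

2747.9 W


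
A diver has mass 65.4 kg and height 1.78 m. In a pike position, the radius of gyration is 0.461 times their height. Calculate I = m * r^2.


r = 0.461 * 1.78 = 0.82058 m
I = m * r^2 = 65.4 * 0.673352 = 44.037 kg*m^2

44.037 kg*m^2


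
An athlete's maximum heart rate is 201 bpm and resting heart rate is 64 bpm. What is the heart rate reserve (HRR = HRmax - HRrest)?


HRR = HRmax - HRrest
= 201 - 64
= 137 bpm

137 bpm


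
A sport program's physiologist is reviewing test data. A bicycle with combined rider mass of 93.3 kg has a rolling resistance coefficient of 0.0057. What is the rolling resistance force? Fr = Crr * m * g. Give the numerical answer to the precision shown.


Fr = 0.0057 * 93.3 * 9.81
= 0.53181 * 9.81
= 5.217 N

5.217 N


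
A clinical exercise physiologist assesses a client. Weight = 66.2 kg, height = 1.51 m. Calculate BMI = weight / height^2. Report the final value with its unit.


height^2 = 1.51^2 = 2.2801
BMI = 66.2 / 2.2801 = 29.03 kg/m^2

29.03 kg/m^2


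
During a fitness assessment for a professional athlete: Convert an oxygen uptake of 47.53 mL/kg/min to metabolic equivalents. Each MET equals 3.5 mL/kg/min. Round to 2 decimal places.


One MET = 3.5 mL/kg/min
Number of METs = 47.53 / 3.5
= 13.58 METs

13.58 METs


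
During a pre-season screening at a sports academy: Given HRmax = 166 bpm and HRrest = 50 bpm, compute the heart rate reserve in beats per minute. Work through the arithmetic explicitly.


Heart rate reserve = maximum HR minus resting HR
HRR = 166 - 50 = 116 bpm

116 bpm


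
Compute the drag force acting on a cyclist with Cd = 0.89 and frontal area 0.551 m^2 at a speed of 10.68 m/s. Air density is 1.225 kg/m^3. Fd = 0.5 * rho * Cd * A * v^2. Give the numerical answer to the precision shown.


Step 1: v^2 = 114.0624
Step 2: Fd = 0.5 * 1.225 * 0.89 * 0.551 * 114.0624
= 34.26 N

34.26 N


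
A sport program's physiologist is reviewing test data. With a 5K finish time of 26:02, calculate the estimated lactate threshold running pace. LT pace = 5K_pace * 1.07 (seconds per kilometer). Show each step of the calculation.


Race duration = 1562 s for 5 km
Average pace = 1562 / 5 = 312.4 s/km
LT pace = 312.4 * 1.07
= 334.27 s/km

334.27 s/km


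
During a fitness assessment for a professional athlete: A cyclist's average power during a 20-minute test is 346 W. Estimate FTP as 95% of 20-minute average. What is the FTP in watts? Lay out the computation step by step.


FTP = 20-min power * 0.95
= 346 * 0.95
= 328.7 W

328.7 W


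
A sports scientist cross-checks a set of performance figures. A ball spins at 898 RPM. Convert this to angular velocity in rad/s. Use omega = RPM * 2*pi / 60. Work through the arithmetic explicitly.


omega = 898 * 2 * pi / 60
= 898 * 6.28318531 / 60
= 5642.3 / 60
= 94.038 rad/s

94.038 rad/s


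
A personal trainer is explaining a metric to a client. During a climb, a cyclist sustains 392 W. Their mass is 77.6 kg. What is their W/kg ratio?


Power-to-weight = 392 W / 77.6 kg
= 5.052 W/kg

5.052 W/kg


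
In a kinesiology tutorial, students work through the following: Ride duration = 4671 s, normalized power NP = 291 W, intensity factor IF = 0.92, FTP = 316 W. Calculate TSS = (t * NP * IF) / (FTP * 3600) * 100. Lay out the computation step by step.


Numerator = 4671 * 291 * 0.92 = 1250520.12
Denominator = 316 * 3600 = 1137600
TSS = 1250520.12 / 1137600 * 100
= 109.93

109.93 TSS


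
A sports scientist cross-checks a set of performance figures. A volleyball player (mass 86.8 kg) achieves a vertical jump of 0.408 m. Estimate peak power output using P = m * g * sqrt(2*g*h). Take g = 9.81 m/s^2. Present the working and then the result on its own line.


2 * g * h = 2 * 9.81 * 0.408 = 8.00496
sqrt(8.00496) = 2.829304 m/s
P = 86.8 * 9.81 * 2.829304 = 2409.17 W

2409.17 W


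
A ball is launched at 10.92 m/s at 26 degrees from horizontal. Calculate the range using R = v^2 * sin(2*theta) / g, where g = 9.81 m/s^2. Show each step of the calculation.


sin(2 * 26) = sin(52) = 0.788011
v^2 = 10.92^2 = 119.2464
R = 119.2464 * 0.788011 / 9.81
= 9.579 m

9.579 m


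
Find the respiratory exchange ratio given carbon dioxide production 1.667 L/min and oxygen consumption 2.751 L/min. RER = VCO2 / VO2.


VCO2 = 1.667 L/min
VO2 = 2.751 L/min
RER = 1.667 / 2.751 = 0.606

0.606


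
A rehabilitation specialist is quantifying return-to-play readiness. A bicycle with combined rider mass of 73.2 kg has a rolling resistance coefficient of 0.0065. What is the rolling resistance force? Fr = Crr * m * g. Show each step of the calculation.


Fr = 0.0065 * 73.2 * 9.81
= 0.4758 * 9.81
= 4.668 N

4.668 N


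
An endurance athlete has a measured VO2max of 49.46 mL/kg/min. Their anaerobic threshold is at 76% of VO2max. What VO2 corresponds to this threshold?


Anaerobic threshold VO2 = VO2max * 76%
= 49.46 * 0.76
= 37.59 mL/kg/min

37.59 mL/kg/min


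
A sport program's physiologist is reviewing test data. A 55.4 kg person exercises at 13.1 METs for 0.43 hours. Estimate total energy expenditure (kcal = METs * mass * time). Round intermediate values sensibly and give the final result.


Energy = METs * mass(kg) * time(h)
= 13.1 * 55.4 * 0.43
= 312.07 kcal

312.07 kcal
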